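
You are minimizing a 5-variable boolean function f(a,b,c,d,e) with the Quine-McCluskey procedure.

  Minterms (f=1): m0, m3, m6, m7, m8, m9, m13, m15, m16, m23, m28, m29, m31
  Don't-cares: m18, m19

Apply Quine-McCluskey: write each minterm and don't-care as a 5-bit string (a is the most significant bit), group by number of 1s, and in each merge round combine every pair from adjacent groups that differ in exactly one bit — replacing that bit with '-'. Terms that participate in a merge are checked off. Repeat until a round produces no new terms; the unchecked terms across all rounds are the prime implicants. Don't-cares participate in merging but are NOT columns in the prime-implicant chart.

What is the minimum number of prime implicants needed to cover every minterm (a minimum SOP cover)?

6

[col 0] 00000*, 00011*, 00110*, 00111*, 01000*, 01001*, 01101*, 01111*, 10000*, 10010*, 10011*, 10111*, 11100*, 11101*, 11111*
[col 1] -0000, -0011*, -0111*, -1101*, -1111*, 0-000, 0-111*, 00-11*, 0011-, 01-01, 0100-, 011-1*, 1-111*, 10-11*, 100-0, 1001-, 111-1*, 1110-
[col 2] --111, -0-11, -11-1
Prime implicants: --111, -0-11, -0000, -11-1, 0-000, 0011-, 01-01, 0100-, 100-0, 1001-, 1110-
PI chart (minterm → PIs covering it):
  0 | -0000,0-000
  3 | -0-11  (sole → essential)
  6 | 0011-  (sole → essential)
  7 | --111,-0-11,0011-
  8 | 0-000,0100-
  9 | 01-01,0100-
  13 | -11-1,01-01
  15 | --111,-11-1
  16 | -0000,100-0
  23 | --111,-0-11
  28 | 1110-  (sole → essential)
  29 | -11-1,1110-
  31 | --111,-11-1
Essential prime implicants: -0-11, 0011-, 1110-
Petrick residual → -0000, -11-1, 0100-
Minimum SOP uses 6 PIs: b'de + b'c'd'e' + bce + a'b'cd + a'bc'd' + abcd'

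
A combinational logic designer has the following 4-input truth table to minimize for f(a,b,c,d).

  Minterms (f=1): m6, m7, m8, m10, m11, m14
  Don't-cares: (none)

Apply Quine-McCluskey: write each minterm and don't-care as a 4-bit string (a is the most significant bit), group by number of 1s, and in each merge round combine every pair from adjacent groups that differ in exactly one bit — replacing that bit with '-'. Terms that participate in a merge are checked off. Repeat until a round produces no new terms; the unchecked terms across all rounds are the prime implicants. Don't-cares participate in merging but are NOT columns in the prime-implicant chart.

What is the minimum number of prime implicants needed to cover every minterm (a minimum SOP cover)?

4

Round 0: 0110✓ 0111✓ 1000✓ 1010✓ 1011✓ 1110✓
Round 1: -110 011- 1-10 10-0 101-
PIs = {-110, 011-, 1-10, 10-0, 101-}
Coverage chart:
  m6: -110,011-
  m7: 011- ←essential
  m8: 10-0 ←essential
  m10: 1-10,10-0,101-
  m11: 101- ←essential
  m14: -110,1-10
Essential: 011-, 10-0, 101-
Petrick residual → -110
Min cover (4 terms): bcd' + a'bc + ab'd' + ab'c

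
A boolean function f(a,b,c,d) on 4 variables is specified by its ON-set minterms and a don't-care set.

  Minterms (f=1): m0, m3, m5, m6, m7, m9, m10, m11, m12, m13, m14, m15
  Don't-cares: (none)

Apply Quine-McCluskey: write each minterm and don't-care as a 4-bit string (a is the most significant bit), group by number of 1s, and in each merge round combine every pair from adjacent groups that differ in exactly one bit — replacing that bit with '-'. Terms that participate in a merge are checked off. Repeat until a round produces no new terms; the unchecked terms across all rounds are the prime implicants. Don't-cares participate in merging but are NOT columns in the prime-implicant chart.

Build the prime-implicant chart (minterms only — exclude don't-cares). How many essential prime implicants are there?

7

Round 0: 0000 0011✓ 0101✓ 0110✓ 0111✓ 1001✓ 1010✓ 1011✓ 1100✓ 1101✓ 1110✓ 1111✓
Round 1: -011✓ -101✓ -110✓ -111✓ 0-11✓ 01-1✓ 011-✓ 1-01✓ 1-10✓ 1-11✓ 10-1✓ 101-✓ 11-0✓ 11-1✓ 110-✓ 111-✓
Round 2: --11 -1-1 -11- 1--1 1-1- 11--
PIs = {--11, -1-1, -11-, 0000, 1--1, 1-1-, 11--}
Coverage chart:
  m0: 0000 ←essential
  m3: --11 ←essential
  m5: -1-1 ←essential
  m6: -11- ←essential
  m7: --11,-1-1,-11-
  m9: 1--1 ←essential
  m10: 1-1- ←essential
  m11: --11,1--1,1-1-
  m12: 11-- ←essential
  m13: -1-1,1--1,11--
  m14: -11-,1-1-,11--
  m15: --11,-1-1,-11-,1--1,1-1-,11--
Essential: --11, -1-1, -11-, 0000, 1--1, 1-1-, 11--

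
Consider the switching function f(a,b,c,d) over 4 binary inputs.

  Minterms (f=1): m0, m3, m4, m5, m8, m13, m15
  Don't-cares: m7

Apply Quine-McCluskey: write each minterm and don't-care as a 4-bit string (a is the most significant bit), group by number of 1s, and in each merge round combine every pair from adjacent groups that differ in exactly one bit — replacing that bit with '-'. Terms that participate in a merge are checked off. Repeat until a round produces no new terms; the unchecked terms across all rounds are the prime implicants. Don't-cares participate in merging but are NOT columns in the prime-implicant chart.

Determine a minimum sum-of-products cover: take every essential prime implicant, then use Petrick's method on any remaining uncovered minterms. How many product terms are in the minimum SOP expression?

4

[col 0] 0000*, 0011*, 0100*, 0101*, 0111*, 1000*, 1101*, 1111*
[col 1] -000, -101*, -111*, 0-00, 0-11, 01-1*, 010-, 11-1*
[col 2] -1-1
Prime implicants: -000, -1-1, 0-00, 0-11, 010-
PI chart (minterm → PIs covering it):
  0 | -000,0-00
  3 | 0-11  (sole → essential)
  4 | 0-00,010-
  5 | -1-1,010-
  8 | -000  (sole → essential)
  13 | -1-1  (sole → essential)
  15 | -1-1  (sole → essential)
Essential prime implicants: -000, -1-1, 0-11
Petrick residual → 0-00
Minimum SOP uses 4 PIs: b'c'd' + bd + a'c'd' + a'cd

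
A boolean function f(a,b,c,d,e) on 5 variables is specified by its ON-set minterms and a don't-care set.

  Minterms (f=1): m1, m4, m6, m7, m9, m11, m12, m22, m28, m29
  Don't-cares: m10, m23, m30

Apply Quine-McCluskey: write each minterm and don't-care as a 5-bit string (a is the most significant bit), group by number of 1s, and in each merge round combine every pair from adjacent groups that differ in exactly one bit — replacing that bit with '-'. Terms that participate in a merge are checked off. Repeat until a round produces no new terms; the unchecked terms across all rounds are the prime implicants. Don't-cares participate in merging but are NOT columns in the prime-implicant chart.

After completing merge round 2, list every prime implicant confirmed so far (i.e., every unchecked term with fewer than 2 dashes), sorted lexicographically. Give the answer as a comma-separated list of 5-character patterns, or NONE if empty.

size-2^0 implicants → 00001(✓)  00100(✓)  00110(✓)  00111(✓)  01001(✓)  01010(✓)  01011(✓)  01100(✓)  10110(✓)  10111(✓)  11100(✓)  11101(✓)  11110(✓)
size-2^1 implicants → -0110(✓)  -0111(✓)  -1100  0-001  0-100  001-0  0011-(✓)  010-1  0101-  1-110  1011-(✓)  111-0  1110-
size-2^2 implicants → -011-
Unchecked terms (primes): -011-, -1100, 0-001, 0-100, 001-0, 010-1, 0101-, 1-110, 111-0, 1110-

-1100, 0-001, 0-100, 001-0, 010-1, 0101-, 1-110, 111-0, 1110-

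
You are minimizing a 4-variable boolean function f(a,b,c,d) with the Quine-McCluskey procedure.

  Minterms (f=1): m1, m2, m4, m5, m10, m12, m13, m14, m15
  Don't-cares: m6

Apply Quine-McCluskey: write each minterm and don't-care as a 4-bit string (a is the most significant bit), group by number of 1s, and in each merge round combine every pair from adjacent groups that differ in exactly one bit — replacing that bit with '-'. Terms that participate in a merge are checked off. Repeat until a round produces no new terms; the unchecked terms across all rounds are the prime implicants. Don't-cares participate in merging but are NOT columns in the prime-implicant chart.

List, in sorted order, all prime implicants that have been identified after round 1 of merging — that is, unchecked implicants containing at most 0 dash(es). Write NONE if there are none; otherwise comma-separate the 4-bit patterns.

NONE

[col 0] 0001*, 0010*, 0100*, 0101*, 0110*, 1010*, 1100*, 1101*, 1110*, 1111*
[col 1] -010*, -100*, -101*, -110*, 0-01, 0-10*, 01-0*, 010-*, 1-10*, 11-0*, 11-1*, 110-*, 111-*
[col 2] --10, -1-0, -10-, 11--
Prime implicants: --10, -1-0, -10-, 0-01, 11--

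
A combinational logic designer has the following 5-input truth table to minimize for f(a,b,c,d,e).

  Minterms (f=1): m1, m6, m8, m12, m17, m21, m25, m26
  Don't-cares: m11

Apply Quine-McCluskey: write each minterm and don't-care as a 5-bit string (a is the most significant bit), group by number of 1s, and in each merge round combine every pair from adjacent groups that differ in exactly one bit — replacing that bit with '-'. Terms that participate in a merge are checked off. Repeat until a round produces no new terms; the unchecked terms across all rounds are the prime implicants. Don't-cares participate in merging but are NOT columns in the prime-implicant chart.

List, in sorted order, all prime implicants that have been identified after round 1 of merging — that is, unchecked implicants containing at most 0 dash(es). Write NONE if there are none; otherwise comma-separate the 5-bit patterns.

Round 0: 00001✓ 00110 01000✓ 01011 01100✓ 10001✓ 10101✓ 11001✓ 11010
Round 1: -0001 01-00 1-001 10-01
PIs = {-0001, 00110, 01-00, 01011, 1-001, 10-01, 11010}

00110, 01011, 11010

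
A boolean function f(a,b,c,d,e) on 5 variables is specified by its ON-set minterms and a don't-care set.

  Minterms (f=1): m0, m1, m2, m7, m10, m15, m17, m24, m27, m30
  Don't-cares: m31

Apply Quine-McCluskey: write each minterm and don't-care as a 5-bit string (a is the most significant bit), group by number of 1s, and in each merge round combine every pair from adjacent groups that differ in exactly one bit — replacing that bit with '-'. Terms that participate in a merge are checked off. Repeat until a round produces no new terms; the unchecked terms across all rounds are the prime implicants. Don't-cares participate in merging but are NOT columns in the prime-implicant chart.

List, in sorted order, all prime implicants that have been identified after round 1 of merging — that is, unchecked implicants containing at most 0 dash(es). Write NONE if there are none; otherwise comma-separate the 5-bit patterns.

11000

Round 0: 00000✓ 00001✓ 00010✓ 00111✓ 01010✓ 01111✓ 10001✓ 11000 11011✓ 11110✓ 11111✓
Round 1: -0001 -1111 0-010 0-111 000-0 0000- 11-11 1111-
PIs = {-0001, -1111, 0-010, 0-111, 000-0, 0000-, 11-11, 11000, 1111-}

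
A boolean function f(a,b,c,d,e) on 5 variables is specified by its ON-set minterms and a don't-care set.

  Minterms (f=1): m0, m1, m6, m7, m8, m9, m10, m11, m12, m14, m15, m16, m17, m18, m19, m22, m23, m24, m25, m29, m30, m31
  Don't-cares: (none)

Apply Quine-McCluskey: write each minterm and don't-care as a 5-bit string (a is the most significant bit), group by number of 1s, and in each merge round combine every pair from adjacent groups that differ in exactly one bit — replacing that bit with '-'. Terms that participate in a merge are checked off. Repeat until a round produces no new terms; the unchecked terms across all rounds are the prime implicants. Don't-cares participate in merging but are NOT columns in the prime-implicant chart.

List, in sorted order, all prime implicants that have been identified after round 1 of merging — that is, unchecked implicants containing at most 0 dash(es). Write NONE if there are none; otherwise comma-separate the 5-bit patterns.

Round 0: 00000✓ 00001✓ 00110✓ 00111✓ 01000✓ 01001✓ 01010✓ 01011✓ 01100✓ 01110✓ 01111✓ 10000✓ 10001✓ 10010✓ 10011✓ 10110✓ 10111✓ 11000✓ 11001✓ 11101✓ 11110✓ 11111✓
Round 1: -0000✓ -0001✓ -0110✓ -0111✓ -1000✓ -1001✓ -1110✓ -1111✓ 0-000✓ 0-001✓ 0-110✓ 0-111✓ 0000-✓ 0011-✓ 01-00✓ 01-10✓ 01-11✓ 010-0✓ 010-1✓ 0100-✓ 0101-✓ 011-0✓ 0111-✓ 1-000✓ 1-001✓ 1-110✓ 1-111✓ 10-10✓ 10-11✓ 100-0✓ 100-1✓ 1000-✓ 1001-✓ 1011-✓ 11-01 1100-✓ 111-1 1111-✓
Round 2: --000✓ --001✓ --110✓ --111✓ -000-✓ -011-✓ -100-✓ -111-✓ 0-00-✓ 0-11-✓ 01--0 01-1- 010-- 1-00-✓ 1-11-✓ 10-1- 100--
Round 3: --00- --11-
PIs = {--00-, --11-, 01--0, 01-1-, 010--, 10-1-, 100--, 11-01, 111-1}

NONE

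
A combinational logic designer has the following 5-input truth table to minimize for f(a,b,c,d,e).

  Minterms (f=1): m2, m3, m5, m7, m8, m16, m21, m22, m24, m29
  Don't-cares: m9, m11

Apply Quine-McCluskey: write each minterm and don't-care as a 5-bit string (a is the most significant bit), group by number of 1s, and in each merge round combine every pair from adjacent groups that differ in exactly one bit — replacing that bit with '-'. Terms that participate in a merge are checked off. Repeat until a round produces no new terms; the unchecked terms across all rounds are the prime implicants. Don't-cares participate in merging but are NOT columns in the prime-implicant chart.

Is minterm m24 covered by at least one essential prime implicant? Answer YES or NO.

YES

[col 0] 00010*, 00011*, 00101*, 00111*, 01000*, 01001*, 01011*, 10000*, 10101*, 10110, 11000*, 11101*
[col 1] -0101, -1000, 0-011, 00-11, 0001-, 001-1, 010-1, 0100-, 1-000, 1-101
Prime implicants: -0101, -1000, 0-011, 00-11, 0001-, 001-1, 010-1, 0100-, 1-000, 1-101, 10110
PI chart (minterm → PIs covering it):
  2 | 0001-  (sole → essential)
  3 | 0-011,00-11,0001-
  5 | -0101,001-1
  7 | 00-11,001-1
  8 | -1000,0100-
  16 | 1-000  (sole → essential)
  21 | -0101,1-101
  22 | 10110  (sole → essential)
  24 | -1000,1-000
  29 | 1-101  (sole → essential)
Essential prime implicants: 0001-, 1-000, 1-101, 10110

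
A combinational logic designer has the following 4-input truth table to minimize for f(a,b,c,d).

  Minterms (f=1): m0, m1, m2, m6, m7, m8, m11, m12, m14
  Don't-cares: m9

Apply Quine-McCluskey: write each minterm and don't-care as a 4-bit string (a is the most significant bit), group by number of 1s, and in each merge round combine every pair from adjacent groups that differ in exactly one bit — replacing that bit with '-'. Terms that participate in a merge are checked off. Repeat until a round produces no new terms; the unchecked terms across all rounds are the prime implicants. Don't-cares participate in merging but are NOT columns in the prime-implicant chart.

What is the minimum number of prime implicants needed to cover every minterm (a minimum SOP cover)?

[col 0] 0000*, 0001*, 0010*, 0110*, 0111*, 1000*, 1001*, 1011*, 1100*, 1110*
[col 1] -000*, -001*, -110, 0-10, 00-0, 000-*, 011-, 1-00, 10-1, 100-*, 11-0
[col 2] -00-
Prime implicants: -00-, -110, 0-10, 00-0, 011-, 1-00, 10-1, 11-0
PI chart (minterm → PIs covering it):
  0 | -00-,00-0
  1 | -00-  (sole → essential)
  2 | 0-10,00-0
  6 | -110,0-10,011-
  7 | 011-  (sole → essential)
  8 | -00-,1-00
  11 | 10-1  (sole → essential)
  12 | 1-00,11-0
  14 | -110,11-0
Essential prime implicants: -00-, 011-, 10-1
Petrick residual → 0-10, 11-0
Minimum SOP uses 5 PIs: b'c' + a'cd' + a'bc + ab'd + abd'

5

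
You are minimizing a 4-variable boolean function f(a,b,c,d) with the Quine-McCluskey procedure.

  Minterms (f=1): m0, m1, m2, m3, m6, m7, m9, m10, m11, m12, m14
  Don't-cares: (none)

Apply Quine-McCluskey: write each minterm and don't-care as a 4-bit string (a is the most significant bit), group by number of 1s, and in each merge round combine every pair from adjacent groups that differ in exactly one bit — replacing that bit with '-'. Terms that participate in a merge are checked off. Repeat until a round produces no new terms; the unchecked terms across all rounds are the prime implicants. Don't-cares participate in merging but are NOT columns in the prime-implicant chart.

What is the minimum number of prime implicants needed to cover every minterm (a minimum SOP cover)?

5

[col 0] 0000*, 0001*, 0010*, 0011*, 0110*, 0111*, 1001*, 1010*, 1011*, 1100*, 1110*
[col 1] -001*, -010*, -011*, -110*, 0-10*, 0-11*, 00-0*, 00-1*, 000-*, 001-*, 011-*, 1-10*, 10-1*, 101-*, 11-0
[col 2] --10, -0-1, -01-, 0-1-, 00--
Prime implicants: --10, -0-1, -01-, 0-1-, 00--, 11-0
PI chart (minterm → PIs covering it):
  0 | 00--  (sole → essential)
  1 | -0-1,00--
  2 | --10,-01-,0-1-,00--
  3 | -0-1,-01-,0-1-,00--
  6 | --10,0-1-
  7 | 0-1-  (sole → essential)
  9 | -0-1  (sole → essential)
  10 | --10,-01-
  11 | -0-1,-01-
  12 | 11-0  (sole → essential)
  14 | --10,11-0
Essential prime implicants: -0-1, 0-1-, 00--, 11-0
Petrick residual → --10
Minimum SOP uses 5 PIs: cd' + b'd + a'c + a'b' + abd'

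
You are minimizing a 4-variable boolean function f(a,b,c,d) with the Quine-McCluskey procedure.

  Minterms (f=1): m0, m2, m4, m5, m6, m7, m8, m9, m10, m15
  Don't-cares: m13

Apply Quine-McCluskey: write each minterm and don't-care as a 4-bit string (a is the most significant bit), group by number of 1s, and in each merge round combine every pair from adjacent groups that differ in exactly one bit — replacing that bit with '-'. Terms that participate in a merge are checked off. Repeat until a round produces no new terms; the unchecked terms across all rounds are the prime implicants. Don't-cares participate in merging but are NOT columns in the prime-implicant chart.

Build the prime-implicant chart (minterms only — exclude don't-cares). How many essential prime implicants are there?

size-2^0 implicants → 0000(✓)  0010(✓)  0100(✓)  0101(✓)  0110(✓)  0111(✓)  1000(✓)  1001(✓)  1010(✓)  1101(✓)  1111(✓)
size-2^1 implicants → -000(✓)  -010(✓)  -101(✓)  -111(✓)  0-00(✓)  0-10(✓)  00-0(✓)  01-0(✓)  01-1(✓)  010-(✓)  011-(✓)  1-01  10-0(✓)  100-  11-1(✓)
size-2^2 implicants → -0-0  -1-1  0--0  01--
Unchecked terms (primes): -0-0, -1-1, 0--0, 01--, 1-01, 100-
Minterm coverage:
  m0 ⊆ -0-0,0--0
  m2 ⊆ -0-0,0--0
  m4 ⊆ 0--0,01--
  m5 ⊆ -1-1,01--
  m6 ⊆ 0--0,01--
  m7 ⊆ -1-1,01--
  m8 ⊆ -0-0,100-
  m9 ⊆ 1-01,100-
  m10 ⊆ -0-0 [E]
  m15 ⊆ -1-1 [E]
E = {-0-0, -1-1}

2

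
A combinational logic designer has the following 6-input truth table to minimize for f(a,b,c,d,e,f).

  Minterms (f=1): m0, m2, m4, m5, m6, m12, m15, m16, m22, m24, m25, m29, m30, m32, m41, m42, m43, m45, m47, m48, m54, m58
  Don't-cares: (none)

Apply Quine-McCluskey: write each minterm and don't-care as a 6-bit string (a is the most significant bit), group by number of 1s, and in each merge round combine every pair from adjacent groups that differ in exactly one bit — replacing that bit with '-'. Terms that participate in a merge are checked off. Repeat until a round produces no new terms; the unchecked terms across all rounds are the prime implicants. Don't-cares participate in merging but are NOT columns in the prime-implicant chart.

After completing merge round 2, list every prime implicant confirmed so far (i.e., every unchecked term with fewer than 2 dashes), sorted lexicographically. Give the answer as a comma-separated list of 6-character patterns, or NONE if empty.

Round 0: 000000✓ 000010✓ 000100✓ 000101✓ 000110✓ 001100✓ 001111✓ 010000✓ 010110✓ 011000✓ 011001✓ 011101✓ 011110✓ 100000✓ 101001✓ 101010✓ 101011✓ 101101✓ 101111✓ 110000✓ 110110✓ 111010✓
Round 1: -00000✓ -01111 -10000✓ -10110 0-0000✓ 0-0110 00-100 000-00✓ 000-10✓ 0000-0✓ 0001-0✓ 00010- 01-000 01-110 011-01 01100- 1-0000✓ 1-1010 101-01✓ 101-11✓ 1010-1✓ 10101- 1011-1✓
Round 2: --0000 000--0 101--1
PIs = {--0000, -01111, -10110, 0-0110, 00-100, 000--0, 00010-, 01-000, 01-110, 011-01, 01100-, 1-1010, 101--1, 10101-}

-01111, -10110, 0-0110, 00-100, 00010-, 01-000, 01-110, 011-01, 01100-, 1-1010, 10101-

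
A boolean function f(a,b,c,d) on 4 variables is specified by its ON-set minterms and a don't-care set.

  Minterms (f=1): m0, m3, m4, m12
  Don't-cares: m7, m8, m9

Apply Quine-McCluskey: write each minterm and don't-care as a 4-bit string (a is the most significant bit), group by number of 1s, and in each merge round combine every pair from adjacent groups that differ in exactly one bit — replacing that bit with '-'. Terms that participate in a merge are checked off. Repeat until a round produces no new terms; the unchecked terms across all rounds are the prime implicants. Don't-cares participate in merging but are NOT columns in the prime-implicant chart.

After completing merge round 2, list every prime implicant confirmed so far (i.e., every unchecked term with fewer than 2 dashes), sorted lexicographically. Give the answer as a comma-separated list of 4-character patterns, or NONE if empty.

[col 0] 0000*, 0011*, 0100*, 0111*, 1000*, 1001*, 1100*
[col 1] -000*, -100*, 0-00*, 0-11, 1-00*, 100-
[col 2] --00
Prime implicants: --00, 0-11, 100-

0-11, 100-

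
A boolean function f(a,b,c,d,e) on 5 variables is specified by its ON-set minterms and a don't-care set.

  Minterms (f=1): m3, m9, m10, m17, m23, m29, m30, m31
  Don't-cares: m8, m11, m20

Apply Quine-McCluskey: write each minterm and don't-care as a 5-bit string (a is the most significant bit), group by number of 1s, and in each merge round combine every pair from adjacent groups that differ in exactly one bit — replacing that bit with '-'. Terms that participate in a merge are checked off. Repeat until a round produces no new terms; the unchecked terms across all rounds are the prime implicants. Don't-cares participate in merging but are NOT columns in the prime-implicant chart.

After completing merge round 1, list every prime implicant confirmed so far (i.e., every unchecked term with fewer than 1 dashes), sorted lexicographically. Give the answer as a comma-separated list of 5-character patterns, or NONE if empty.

[col 0] 00011*, 01000*, 01001*, 01010*, 01011*, 10001, 10100, 10111*, 11101*, 11110*, 11111*
[col 1] 0-011, 010-0*, 010-1*, 0100-*, 0101-*, 1-111, 111-1, 1111-
[col 2] 010--
Prime implicants: 0-011, 010--, 1-111, 10001, 10100, 111-1, 1111-

10001, 10100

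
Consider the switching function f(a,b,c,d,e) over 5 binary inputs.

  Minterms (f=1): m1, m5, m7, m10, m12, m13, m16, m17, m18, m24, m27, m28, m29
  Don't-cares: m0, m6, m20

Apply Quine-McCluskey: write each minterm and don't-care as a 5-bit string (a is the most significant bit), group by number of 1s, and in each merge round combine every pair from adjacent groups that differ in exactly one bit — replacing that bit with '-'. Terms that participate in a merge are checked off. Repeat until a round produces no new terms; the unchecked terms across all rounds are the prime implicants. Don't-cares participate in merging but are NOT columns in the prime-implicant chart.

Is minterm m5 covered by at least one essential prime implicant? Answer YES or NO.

NO

size-2^0 implicants → 00000(✓)  00001(✓)  00101(✓)  00110(✓)  00111(✓)  01010  01100(✓)  01101(✓)  10000(✓)  10001(✓)  10010(✓)  10100(✓)  11000(✓)  11011  11100(✓)  11101(✓)
size-2^1 implicants → -0000(✓)  -0001(✓)  -1100(✓)  -1101(✓)  0-101  00-01  0000-(✓)  001-1  0011-  0110-(✓)  1-000(✓)  1-100(✓)  10-00(✓)  100-0  1000-(✓)  11-00(✓)  1110-(✓)
size-2^2 implicants → -000-  -110-  1--00
Unchecked terms (primes): -000-, -110-, 0-101, 00-01, 001-1, 0011-, 01010, 1--00, 100-0, 11011
Minterm coverage:
  m1 ⊆ -000-,00-01
  m5 ⊆ 0-101,00-01,001-1
  m7 ⊆ 001-1,0011-
  m10 ⊆ 01010 [E]
  m12 ⊆ -110- [E]
  m13 ⊆ -110-,0-101
  m16 ⊆ -000-,1--00,100-0
  m17 ⊆ -000- [E]
  m18 ⊆ 100-0 [E]
  m24 ⊆ 1--00 [E]
  m27 ⊆ 11011 [E]
  m28 ⊆ -110-,1--00
  m29 ⊆ -110- [E]
E = {-000-, -110-, 01010, 1--00, 100-0, 11011}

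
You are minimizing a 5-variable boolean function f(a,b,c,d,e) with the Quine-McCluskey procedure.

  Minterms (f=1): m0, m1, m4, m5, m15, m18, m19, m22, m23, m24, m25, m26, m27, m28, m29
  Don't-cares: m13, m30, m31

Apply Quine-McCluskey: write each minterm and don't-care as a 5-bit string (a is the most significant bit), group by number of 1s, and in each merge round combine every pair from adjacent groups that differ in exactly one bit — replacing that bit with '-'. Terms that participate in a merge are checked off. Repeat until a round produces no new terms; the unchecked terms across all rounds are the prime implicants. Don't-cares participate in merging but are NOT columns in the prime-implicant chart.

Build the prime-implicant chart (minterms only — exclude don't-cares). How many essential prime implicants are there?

size-2^0 implicants → 00000(✓)  00001(✓)  00100(✓)  00101(✓)  01101(✓)  01111(✓)  10010(✓)  10011(✓)  10110(✓)  10111(✓)  11000(✓)  11001(✓)  11010(✓)  11011(✓)  11100(✓)  11101(✓)  11110(✓)  11111(✓)
size-2^1 implicants → -1101(✓)  -1111(✓)  0-101  00-00(✓)  00-01(✓)  0000-(✓)  0010-(✓)  011-1(✓)  1-010(✓)  1-011(✓)  1-110(✓)  1-111(✓)  10-10(✓)  10-11(✓)  1001-(✓)  1011-(✓)  11-00(✓)  11-01(✓)  11-10(✓)  11-11(✓)  110-0(✓)  110-1(✓)  1100-(✓)  1101-(✓)  111-0(✓)  111-1(✓)  1110-(✓)  1111-(✓)
size-2^2 implicants → -11-1  00-0-  1--10(✓)  1--11(✓)  1-01-(✓)  1-11-(✓)  10-1-(✓)  11--0(✓)  11--1(✓)  11-0-(✓)  11-1-(✓)  110--(✓)  111--(✓)
size-2^3 implicants → 1--1-  11---
Unchecked terms (primes): -11-1, 0-101, 00-0-, 1--1-, 11---
Minterm coverage:
  m0 ⊆ 00-0- [E]
  m1 ⊆ 00-0- [E]
  m4 ⊆ 00-0- [E]
  m5 ⊆ 0-101,00-0-
  m15 ⊆ -11-1 [E]
  m18 ⊆ 1--1- [E]
  m19 ⊆ 1--1- [E]
  m22 ⊆ 1--1- [E]
  m23 ⊆ 1--1- [E]
  m24 ⊆ 11--- [E]
  m25 ⊆ 11--- [E]
  m26 ⊆ 1--1-,11---
  m27 ⊆ 1--1-,11---
  m28 ⊆ 11--- [E]
  m29 ⊆ -11-1,11---
E = {-11-1, 00-0-, 1--1-, 11---}

4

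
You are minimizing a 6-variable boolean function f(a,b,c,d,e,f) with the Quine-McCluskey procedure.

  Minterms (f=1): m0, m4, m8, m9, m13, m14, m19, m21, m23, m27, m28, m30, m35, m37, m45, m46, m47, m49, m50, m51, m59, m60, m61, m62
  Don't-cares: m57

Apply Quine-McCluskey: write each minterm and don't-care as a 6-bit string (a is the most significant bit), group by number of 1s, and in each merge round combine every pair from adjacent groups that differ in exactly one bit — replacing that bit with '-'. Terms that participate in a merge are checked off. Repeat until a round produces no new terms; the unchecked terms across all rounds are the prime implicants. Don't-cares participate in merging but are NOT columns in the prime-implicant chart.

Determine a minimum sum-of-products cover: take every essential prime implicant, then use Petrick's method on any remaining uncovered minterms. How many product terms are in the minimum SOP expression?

13

Round 0: 000000✓ 000100✓ 001000✓ 001001✓ 001101✓ 001110✓ 010011✓ 010101✓ 010111✓ 011011✓ 011100✓ 011110✓ 100011✓ 100101✓ 101101✓ 101110✓ 101111✓ 110001✓ 110010✓ 110011✓ 111001✓ 111011✓ 111100✓ 111101✓ 111110✓
Round 1: -01101 -01110✓ -10011✓ -11011✓ -11100✓ -11110✓ 0-1110✓ 00-000 000-00 001-01 00100- 01-011✓ 010-11 0101-1 0111-0✓ 1-0011 1-1101 1-1110✓ 10-101 1011-1 10111- 11-001✓ 11-011✓ 1100-1✓ 11001- 111-01 1110-1✓ 1111-0✓ 11110-
Round 2: --1110 -1-011 -111-0 11-0-1
PIs = {--1110, -01101, -1-011, -111-0, 00-000, 000-00, 001-01, 00100-, 010-11, 0101-1, 1-0011, 1-1101, 10-101, 1011-1, 10111-, 11-0-1, 11001-, 111-01, 11110-}
Coverage chart:
  m0: 00-000,000-00
  m4: 000-00 ←essential
  m8: 00-000,00100-
  m9: 001-01,00100-
  m13: -01101,001-01
  m14: --1110 ←essential
  m19: -1-011,010-11
  m21: 0101-1 ←essential
  m23: 010-11,0101-1
  m27: -1-011 ←essential
  m28: -111-0 ←essential
  m30: --1110,-111-0
  m35: 1-0011 ←essential
  m37: 10-101 ←essential
  m45: -01101,1-1101,10-101,1011-1
  m46: --1110,10111-
  m47: 1011-1,10111-
  m49: 11-0-1 ←essential
  m50: 11001- ←essential
  m51: -1-011,1-0011,11-0-1,11001-
  m59: -1-011,11-0-1
  m60: -111-0,11110-
  m61: 1-1101,111-01,11110-
  m62: --1110,-111-0
Essential: --1110, -1-011, -111-0, 000-00, 0101-1, 1-0011, 10-101, 11-0-1, 11001-
Petrick residual → -01101, 00100-, 1-1101, 1011-1
Min cover (13 terms): cdef' + b'cde'f + bd'ef + bcdf' + a'b'c'e'f' + a'b'cd'e' + a'bc'df + ac'd'ef + acde'f + ab'de'f + ab'cdf + abd'f + abc'd'e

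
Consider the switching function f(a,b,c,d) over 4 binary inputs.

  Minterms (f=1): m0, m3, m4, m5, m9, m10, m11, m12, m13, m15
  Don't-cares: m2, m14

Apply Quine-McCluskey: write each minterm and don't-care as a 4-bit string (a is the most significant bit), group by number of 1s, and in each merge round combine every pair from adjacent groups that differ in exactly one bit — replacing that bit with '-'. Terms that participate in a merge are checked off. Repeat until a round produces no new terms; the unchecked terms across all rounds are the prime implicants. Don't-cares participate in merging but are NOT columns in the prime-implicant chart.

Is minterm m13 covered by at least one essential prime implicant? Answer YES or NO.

YES

[col 0] 0000*, 0010*, 0011*, 0100*, 0101*, 1001*, 1010*, 1011*, 1100*, 1101*, 1110*, 1111*
[col 1] -010*, -011*, -100*, -101*, 0-00, 00-0, 001-*, 010-*, 1-01*, 1-10*, 1-11*, 10-1*, 101-*, 11-0*, 11-1*, 110-*, 111-*
[col 2] -01-, -10-, 1--1, 1-1-, 11--
Prime implicants: -01-, -10-, 0-00, 00-0, 1--1, 1-1-, 11--
PI chart (minterm → PIs covering it):
  0 | 0-00,00-0
  3 | -01-  (sole → essential)
  4 | -10-,0-00
  5 | -10-  (sole → essential)
  9 | 1--1  (sole → essential)
  10 | -01-,1-1-
  11 | -01-,1--1,1-1-
  12 | -10-,11--
  13 | -10-,1--1,11--
  15 | 1--1,1-1-,11--
Essential prime implicants: -01-, -10-, 1--1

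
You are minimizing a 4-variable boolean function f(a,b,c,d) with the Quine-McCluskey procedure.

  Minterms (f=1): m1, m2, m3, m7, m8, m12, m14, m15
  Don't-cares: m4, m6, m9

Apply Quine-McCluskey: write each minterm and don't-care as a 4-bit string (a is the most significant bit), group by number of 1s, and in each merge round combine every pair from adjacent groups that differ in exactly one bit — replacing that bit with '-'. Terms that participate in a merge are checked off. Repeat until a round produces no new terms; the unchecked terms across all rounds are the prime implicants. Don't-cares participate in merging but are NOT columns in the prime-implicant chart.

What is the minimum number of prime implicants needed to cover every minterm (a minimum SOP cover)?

4

Round 0: 0001✓ 0010✓ 0011✓ 0100✓ 0110✓ 0111✓ 1000✓ 1001✓ 1100✓ 1110✓ 1111✓
Round 1: -001 -100✓ -110✓ -111✓ 0-10✓ 0-11✓ 00-1 001-✓ 01-0✓ 011-✓ 1-00 100- 11-0✓ 111-✓
Round 2: -1-0 -11- 0-1-
PIs = {-001, -1-0, -11-, 0-1-, 00-1, 1-00, 100-}
Coverage chart:
  m1: -001,00-1
  m2: 0-1- ←essential
  m3: 0-1-,00-1
  m7: -11-,0-1-
  m8: 1-00,100-
  m12: -1-0,1-00
  m14: -1-0,-11-
  m15: -11- ←essential
Essential: -11-, 0-1-
Petrick residual → -001, 1-00
Min cover (4 terms): b'c'd + bc + a'c + ac'd'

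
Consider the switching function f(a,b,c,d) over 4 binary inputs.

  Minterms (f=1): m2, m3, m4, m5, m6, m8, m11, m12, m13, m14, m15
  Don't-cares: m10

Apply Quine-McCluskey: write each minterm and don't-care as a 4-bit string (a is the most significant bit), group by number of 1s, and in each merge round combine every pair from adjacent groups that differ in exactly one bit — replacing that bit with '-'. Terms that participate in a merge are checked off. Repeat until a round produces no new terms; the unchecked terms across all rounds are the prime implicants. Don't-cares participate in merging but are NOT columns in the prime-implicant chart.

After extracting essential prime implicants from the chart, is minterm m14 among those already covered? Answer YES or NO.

size-2^0 implicants → 0010(✓)  0011(✓)  0100(✓)  0101(✓)  0110(✓)  1000(✓)  1010(✓)  1011(✓)  1100(✓)  1101(✓)  1110(✓)  1111(✓)
size-2^1 implicants → -010(✓)  -011(✓)  -100(✓)  -101(✓)  -110(✓)  0-10(✓)  001-(✓)  01-0(✓)  010-(✓)  1-00(✓)  1-10(✓)  1-11(✓)  10-0(✓)  101-(✓)  11-0(✓)  11-1(✓)  110-(✓)  111-(✓)
size-2^2 implicants → --10  -01-  -1-0  -10-  1--0  1-1-  11--
Unchecked terms (primes): --10, -01-, -1-0, -10-, 1--0, 1-1-, 11--
Minterm coverage:
  m2 ⊆ --10,-01-
  m3 ⊆ -01- [E]
  m4 ⊆ -1-0,-10-
  m5 ⊆ -10- [E]
  m6 ⊆ --10,-1-0
  m8 ⊆ 1--0 [E]
  m11 ⊆ -01-,1-1-
  m12 ⊆ -1-0,-10-,1--0,11--
  m13 ⊆ -10-,11--
  m14 ⊆ --10,-1-0,1--0,1-1-,11--
  m15 ⊆ 1-1-,11--
E = {-01-, -10-, 1--0}

YES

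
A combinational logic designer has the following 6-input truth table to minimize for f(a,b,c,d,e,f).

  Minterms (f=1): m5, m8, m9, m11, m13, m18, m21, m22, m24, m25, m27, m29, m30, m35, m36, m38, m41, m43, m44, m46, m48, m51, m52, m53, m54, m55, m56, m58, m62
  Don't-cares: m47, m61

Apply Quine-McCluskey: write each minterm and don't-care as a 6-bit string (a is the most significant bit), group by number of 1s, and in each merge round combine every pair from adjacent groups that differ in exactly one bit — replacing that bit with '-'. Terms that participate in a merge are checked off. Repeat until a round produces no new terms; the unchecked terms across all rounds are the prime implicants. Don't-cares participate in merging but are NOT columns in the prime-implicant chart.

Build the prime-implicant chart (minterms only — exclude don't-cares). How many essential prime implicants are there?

7

Round 0: 000101✓ 001000✓ 001001✓ 001011✓ 001101✓ 010010✓ 010101✓ 010110✓ 011000✓ 011001✓ 011011✓ 011101✓ 011110✓ 100011✓ 100100✓ 100110✓ 101001✓ 101011✓ 101100✓ 101110✓ 101111✓ 110000✓ 110011✓ 110100✓ 110101✓ 110110✓ 110111✓ 111000✓ 111010✓ 111101✓ 111110✓
Round 1: -01001✓ -01011✓ -10101✓ -10110✓ -11000 -11101✓ -11110✓ 0-0101✓ 0-1000✓ 0-1001✓ 0-1011✓ 0-1101✓ 00-101✓ 001-01✓ 0010-1✓ 00100-✓ 01-101✓ 01-110✓ 010-10 011-01✓ 0110-1✓ 01100-✓ 1-0011 1-0100✓ 1-0110✓ 1-1110✓ 10-011 10-100✓ 10-110✓ 1001-0✓ 101-11 1010-1✓ 1011-0✓ 10111- 11-000 11-101✓ 11-110✓ 110-00 110-11 1101-0✓ 1101-1✓ 11010-✓ 11011-✓ 111-10 1110-0
Round 2: -010-1 -1-101 -1-110 0--101 0-1-01 0-10-1 0-100- 1--110 1-01-0 10-1-0 1101--
PIs = {-010-1, -1-101, -1-110, -11000, 0--101, 0-1-01, 0-10-1, 0-100-, 010-10, 1--110, 1-0011, 1-01-0, 10-011, 10-1-0, 101-11, 10111-, 11-000, 110-00, 110-11, 1101--, 111-10, 1110-0}
Coverage chart:
  m5: 0--101 ←essential
  m8: 0-100- ←essential
  m9: -010-1,0-1-01,0-10-1,0-100-
  m11: -010-1,0-10-1
  m13: 0--101,0-1-01
  m18: 010-10 ←essential
  m21: -1-101,0--101
  m22: -1-110,010-10
  m24: -11000,0-100-
  m25: 0-1-01,0-10-1,0-100-
  m27: 0-10-1 ←essential
  m29: -1-101,0--101,0-1-01
  m30: -1-110 ←essential
  m35: 1-0011,10-011
  m36: 1-01-0,10-1-0
  m38: 1--110,1-01-0,10-1-0
  m41: -010-1 ←essential
  m43: -010-1,10-011,101-11
  m44: 10-1-0 ←essential
  m46: 1--110,10-1-0,10111-
  m48: 11-000,110-00
  m51: 1-0011,110-11
  m52: 1-01-0,110-00,1101--
  m53: -1-101,1101--
  m54: -1-110,1--110,1-01-0,1101--
  m55: 110-11,1101--
  m56: -11000,11-000,1110-0
  m58: 111-10,1110-0
  m62: -1-110,1--110,111-10
Essential: -010-1, -1-110, 0--101, 0-10-1, 0-100-, 010-10, 10-1-0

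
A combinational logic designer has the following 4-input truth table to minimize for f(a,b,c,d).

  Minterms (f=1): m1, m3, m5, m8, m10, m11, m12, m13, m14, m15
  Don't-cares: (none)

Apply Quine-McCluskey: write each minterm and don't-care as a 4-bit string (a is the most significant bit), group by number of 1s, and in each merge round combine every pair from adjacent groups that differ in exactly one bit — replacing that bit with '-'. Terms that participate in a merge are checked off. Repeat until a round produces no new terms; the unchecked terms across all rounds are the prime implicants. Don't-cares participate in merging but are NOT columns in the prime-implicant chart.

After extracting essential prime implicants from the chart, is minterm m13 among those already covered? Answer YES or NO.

Round 0: 0001✓ 0011✓ 0101✓ 1000✓ 1010✓ 1011✓ 1100✓ 1101✓ 1110✓ 1111✓
Round 1: -011 -101 0-01 00-1 1-00✓ 1-10✓ 1-11✓ 10-0✓ 101-✓ 11-0✓ 11-1✓ 110-✓ 111-✓
Round 2: 1--0 1-1- 11--
PIs = {-011, -101, 0-01, 00-1, 1--0, 1-1-, 11--}
Coverage chart:
  m1: 0-01,00-1
  m3: -011,00-1
  m5: -101,0-01
  m8: 1--0 ←essential
  m10: 1--0,1-1-
  m11: -011,1-1-
  m12: 1--0,11--
  m13: -101,11--
  m14: 1--0,1-1-,11--
  m15: 1-1-,11--
Essential: 1--0

NO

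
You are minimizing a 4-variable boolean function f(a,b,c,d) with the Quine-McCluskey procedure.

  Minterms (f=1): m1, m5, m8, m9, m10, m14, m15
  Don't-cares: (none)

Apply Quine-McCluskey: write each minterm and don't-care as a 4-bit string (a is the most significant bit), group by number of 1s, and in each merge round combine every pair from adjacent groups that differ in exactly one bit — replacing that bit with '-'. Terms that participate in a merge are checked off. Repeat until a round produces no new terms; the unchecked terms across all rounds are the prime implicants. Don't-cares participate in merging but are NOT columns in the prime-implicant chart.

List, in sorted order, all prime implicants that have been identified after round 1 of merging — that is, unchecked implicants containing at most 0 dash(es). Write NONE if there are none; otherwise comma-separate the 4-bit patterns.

NONE

size-2^0 implicants → 0001(✓)  0101(✓)  1000(✓)  1001(✓)  1010(✓)  1110(✓)  1111(✓)
size-2^1 implicants → -001  0-01  1-10  10-0  100-  111-
Unchecked terms (primes): -001, 0-01, 1-10, 10-0, 100-, 111-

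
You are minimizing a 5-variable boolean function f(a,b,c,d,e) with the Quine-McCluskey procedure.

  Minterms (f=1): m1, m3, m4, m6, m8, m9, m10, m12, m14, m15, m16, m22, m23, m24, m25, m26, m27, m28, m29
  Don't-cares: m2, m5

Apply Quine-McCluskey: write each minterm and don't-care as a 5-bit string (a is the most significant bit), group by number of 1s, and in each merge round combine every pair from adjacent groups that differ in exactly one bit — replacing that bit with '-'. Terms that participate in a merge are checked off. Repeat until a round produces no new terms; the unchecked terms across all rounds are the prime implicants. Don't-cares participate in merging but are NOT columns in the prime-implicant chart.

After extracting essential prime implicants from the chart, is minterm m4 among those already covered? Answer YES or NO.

Round 0: 00001✓ 00010✓ 00011✓ 00100✓ 00101✓ 00110✓ 01000✓ 01001✓ 01010✓ 01100✓ 01110✓ 01111✓ 10000✓ 10110✓ 10111✓ 11000✓ 11001✓ 11010✓ 11011✓ 11100✓ 11101✓
Round 1: -0110 -1000✓ -1001✓ -1010✓ -1100✓ 0-001 0-010✓ 0-100✓ 0-110✓ 00-01 00-10✓ 000-1 0001- 001-0✓ 0010- 01-00✓ 01-10✓ 010-0✓ 0100-✓ 011-0✓ 0111- 1-000 1011- 11-00✓ 11-01✓ 110-0✓ 110-1✓ 1100-✓ 1101-✓ 1110-✓
Round 2: -1-00 -10-0 -100- 0--10 0-1-0 01--0 11-0- 110--
PIs = {-0110, -1-00, -10-0, -100-, 0--10, 0-001, 0-1-0, 00-01, 000-1, 0001-, 0010-, 01--0, 0111-, 1-000, 1011-, 11-0-, 110--}
Coverage chart:
  m1: 0-001,00-01,000-1
  m3: 000-1,0001-
  m4: 0-1-0,0010-
  m6: -0110,0--10,0-1-0
  m8: -1-00,-10-0,-100-,01--0
  m9: -100-,0-001
  m10: -10-0,0--10,01--0
  m12: -1-00,0-1-0,01--0
  m14: 0--10,0-1-0,01--0,0111-
  m15: 0111- ←essential
  m16: 1-000 ←essential
  m22: -0110,1011-
  m23: 1011- ←essential
  m24: -1-00,-10-0,-100-,1-000,11-0-,110--
  m25: -100-,11-0-,110--
  m26: -10-0,110--
  m27: 110-- ←essential
  m28: -1-00,11-0-
  m29: 11-0- ←essential
Essential: 0111-, 1-000, 1011-, 11-0-, 110--

NO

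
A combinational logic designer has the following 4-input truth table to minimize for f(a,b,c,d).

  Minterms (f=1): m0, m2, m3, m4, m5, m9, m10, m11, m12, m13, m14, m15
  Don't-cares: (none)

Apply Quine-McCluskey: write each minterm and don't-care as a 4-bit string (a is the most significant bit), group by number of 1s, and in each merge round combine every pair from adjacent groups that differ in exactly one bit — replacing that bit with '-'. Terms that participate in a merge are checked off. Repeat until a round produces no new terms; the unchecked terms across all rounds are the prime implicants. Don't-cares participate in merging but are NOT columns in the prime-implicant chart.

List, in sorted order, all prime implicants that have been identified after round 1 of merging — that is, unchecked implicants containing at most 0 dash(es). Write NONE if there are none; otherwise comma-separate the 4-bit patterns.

NONE

size-2^0 implicants → 0000(✓)  0010(✓)  0011(✓)  0100(✓)  0101(✓)  1001(✓)  1010(✓)  1011(✓)  1100(✓)  1101(✓)  1110(✓)  1111(✓)
size-2^1 implicants → -010(✓)  -011(✓)  -100(✓)  -101(✓)  0-00  00-0  001-(✓)  010-(✓)  1-01(✓)  1-10(✓)  1-11(✓)  10-1(✓)  101-(✓)  11-0(✓)  11-1(✓)  110-(✓)  111-(✓)
size-2^2 implicants → -01-  -10-  1--1  1-1-  11--
Unchecked terms (primes): -01-, -10-, 0-00, 00-0, 1--1, 1-1-, 11--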